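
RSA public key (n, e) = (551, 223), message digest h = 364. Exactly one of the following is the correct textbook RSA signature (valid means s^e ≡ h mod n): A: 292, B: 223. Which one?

B

Candidate A: 292^223 mod 551 = 102
Candidate B: 223^223 mod 551 = 364
  → matches h = 364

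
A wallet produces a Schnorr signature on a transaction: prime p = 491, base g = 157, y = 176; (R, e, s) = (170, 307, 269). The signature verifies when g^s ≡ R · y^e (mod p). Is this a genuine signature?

forged

g^s mod p:
Squares mod 491: 157^1≡157, 157^2≡99, 157^4≡472, 157^8≡361, 157^16≡206, 157^32≡210, 157^64≡401, 157^128≡244, 157^256≡125
269 = 256 + 8 + 4 + 1, so 157^269 ≡ 125·361·472·157 ≡ 266 (mod 491)
R · y^e mod p:
Squares mod 491: 176^1≡176, 176^2≡43, 176^4≡376, 176^8≡459, 176^16≡42, 176^32≡291, 176^64≡229, 176^128≡395, 176^256≡378
307 = 256 + 32 + 16 + 2 + 1, so 176^307 ≡ 378·291·42·43·176 ≡ 51 (mod 491)
170·51 = 8670 ≡ 323 (mod 491)
266 ≠ 323; the check fails.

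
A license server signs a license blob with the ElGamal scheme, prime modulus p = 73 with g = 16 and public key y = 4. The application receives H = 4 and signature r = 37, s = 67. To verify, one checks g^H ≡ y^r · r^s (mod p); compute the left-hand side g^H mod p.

55

16^2 = 256 ≡ 37
16^4 ≡ 37^2 = 1369 ≡ 55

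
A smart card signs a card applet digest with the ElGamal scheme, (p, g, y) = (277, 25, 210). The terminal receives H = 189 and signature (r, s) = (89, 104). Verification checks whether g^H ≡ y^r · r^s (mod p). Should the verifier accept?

accept

Left side g^H mod p:
Squares mod 277: 25^1≡25, 25^2≡71, 25^4≡55, 25^8≡255, 25^16≡207, 25^32≡191, 25^64≡194, 25^128≡241
189 = 128 + 32 + 16 + 8 + 4 + 1, so 25^189 ≡ 241·191·207·255·55·25 ≡ 225 (mod 277)
Right side y^r · r^s mod p:
Squares mod 277: 210^1≡210, 210^2≡57, 210^4≡202, 210^8≡85, 210^16≡23, 210^32≡252, 210^64≡71
89 = 64 + 16 + 8 + 1, so 210^89 ≡ 71·23·85·210 ≡ 63 (mod 277)
Squares mod 277: 89^1≡89, 89^2≡165, 89^4≡79, 89^8≡147, 89^16≡3, 89^32≡9, 89^64≡81
104 = 64 + 32 + 8, so 89^104 ≡ 81·9·147 ≡ 241 (mod 277)
63·241 = 15183 ≡ 225 (mod 277)
225 ≡ 225 (mod 277), so the signature is genuine.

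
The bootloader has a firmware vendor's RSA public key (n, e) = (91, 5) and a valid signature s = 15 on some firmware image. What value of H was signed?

Squares mod 91: s^1≡15, s^2≡43, s^4≡29
5 = 4 + 1, so s^5 ≡ 29·15 ≡ 71 (mod 91)

71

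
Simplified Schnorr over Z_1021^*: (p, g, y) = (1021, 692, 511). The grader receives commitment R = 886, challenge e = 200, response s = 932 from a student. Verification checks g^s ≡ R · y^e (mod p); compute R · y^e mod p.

5

Squares mod 1021: 511^1≡511, 511^2≡766, 511^4≡702, 511^8≡682, 511^16≡569, 511^32≡104, 511^64≡606, 511^128≡697
200 = 128 + 64 + 8, so 511^200 ≡ 697·606·682 ≡ 605 (mod 1021)
R · y^e ≡ 886·605 = 536030 ≡ 5 (mod 1021)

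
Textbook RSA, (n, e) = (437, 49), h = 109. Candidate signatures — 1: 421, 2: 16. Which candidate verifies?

Candidate 1: Squares mod 437: 421^1≡421, 421^2≡256, 421^4≡423, 421^8≡196, 421^16≡397, 421^32≡289; 49 = 32 + 16 + 1, so 421^49 ≡ 289·397·421 ≡ 109 (mod 437)
  → matches h = 109
Candidate 2: Squares mod 437: 16^1≡16, 16^2≡256, 16^4≡423, 16^8≡196, 16^16≡397, 16^32≡289; 49 = 32 + 16 + 1, so 16^49 ≡ 289·397·16 ≡ 328 (mod 437)

1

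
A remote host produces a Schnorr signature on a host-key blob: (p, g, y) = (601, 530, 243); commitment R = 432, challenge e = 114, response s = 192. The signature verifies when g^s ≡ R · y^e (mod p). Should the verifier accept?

reject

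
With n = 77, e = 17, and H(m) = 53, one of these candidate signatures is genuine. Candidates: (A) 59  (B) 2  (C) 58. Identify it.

Candidate A: Squares mod 77: 59^1≡59, 59^2≡16, 59^4≡25, 59^8≡9, 59^16≡4; 17 = 16 + 1, so 59^17 ≡ 4·59 ≡ 5 (mod 77)
Candidate B: Squares mod 77: 2^1≡2, 2^2≡4, 2^4≡16, 2^8≡25, 2^16≡9; 17 = 16 + 1, so 2^17 ≡ 9·2 ≡ 18 (mod 77)
Candidate C: Squares mod 77: 58^1≡58, 58^2≡53, 58^4≡37, 58^8≡60, 58^16≡58; 17 = 16 + 1, so 58^17 ≡ 58·58 ≡ 53 (mod 77)
  → matches H(m) = 53

C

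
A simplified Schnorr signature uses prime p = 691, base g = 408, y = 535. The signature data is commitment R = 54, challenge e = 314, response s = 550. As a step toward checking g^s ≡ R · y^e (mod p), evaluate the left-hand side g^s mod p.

408^550 mod 691 = 400

400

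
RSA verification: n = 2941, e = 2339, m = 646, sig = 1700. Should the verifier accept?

sig^2 ≡ 1700^2 = 2890000 ≡ 1938
sig^4 ≡ 1938^2 = 3755844 ≡ 187
sig^8 ≡ 187^2 = 34969 ≡ 2618
sig^16 ≡ 2618^2 = 6853924 ≡ 1394
sig^32 ≡ 1394^2 = 1943236 ≡ 2176
sig^64 ≡ 2176^2 = 4734976 ≡ 2907
sig^128 ≡ 2907^2 = 8450649 ≡ 1156
sig^256 ≡ 1156^2 = 1336336 ≡ 1122
sig^512 ≡ 1122^2 = 1258884 ≡ 136
sig^1024 ≡ 136^2 = 18496 ≡ 850
sig^2048 ≡ 850^2 = 722500 ≡ 1955
2339 = 2048 + 256 + 32 + 2 + 1, so sig^2339 ≡ 1955·1122·2176·1938·1700 ≡ 646 (mod 2941)
646 = m, so the signature checks out.

accept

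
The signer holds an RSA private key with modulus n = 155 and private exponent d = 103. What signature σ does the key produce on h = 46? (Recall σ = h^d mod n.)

Squares mod 155: h^1≡46, h^2≡101, h^4≡126, h^8≡66, h^16≡16, h^32≡101, h^64≡126
103 = 64 + 32 + 4 + 2 + 1, so h^103 ≡ 126·101·126·101·46 ≡ 151 (mod 155)

151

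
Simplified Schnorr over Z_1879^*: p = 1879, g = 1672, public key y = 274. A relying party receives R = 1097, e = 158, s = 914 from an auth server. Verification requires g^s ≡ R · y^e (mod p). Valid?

no

g^s mod p:
Squares mod 1879: 1672^1≡1672, 1672^2≡1511, 1672^4≡136, 1672^8≡1585, 1672^16≡2, 1672^32≡4, 1672^64≡16, 1672^128≡256, 1672^256≡1650, 1672^512≡1708
914 = 512 + 256 + 128 + 16 + 2, so 1672^914 ≡ 1708·1650·256·2·1511 ≡ 722 (mod 1879)
R · y^e mod p:
Squares mod 1879: 274^1≡274, 274^2≡1795, 274^4≡1419, 274^8≡1152, 274^16≡530, 274^32≡929, 274^64≡580, 274^128≡59
158 = 128 + 16 + 8 + 4 + 2, so 274^158 ≡ 59·530·1152·1419·1795 ≡ 712 (mod 1879)
1097·712 = 781064 ≡ 1279 (mod 1879)
722 ≠ 1279; the check fails.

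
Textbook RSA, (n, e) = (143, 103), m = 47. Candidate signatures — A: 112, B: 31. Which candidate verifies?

B

Candidate A: 112^103 mod 143 = 96
Candidate B: 31^103 mod 143 = 47
  → matches m = 47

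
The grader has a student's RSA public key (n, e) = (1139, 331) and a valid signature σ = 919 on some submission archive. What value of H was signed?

σ^2 ≡ 919^2 = 844561 ≡ 562
σ^4 ≡ 562^2 = 315844 ≡ 341
σ^8 ≡ 341^2 = 116281 ≡ 103
σ^16 ≡ 103^2 = 10609 ≡ 358
σ^32 ≡ 358^2 = 128164 ≡ 596
σ^64 ≡ 596^2 = 355216 ≡ 987
σ^128 ≡ 987^2 = 974169 ≡ 324
σ^256 ≡ 324^2 = 104976 ≡ 188
331 = 256 + 64 + 8 + 2 + 1, so σ^331 ≡ 188·987·103·562·919 ≡ 919 (mod 1139)

919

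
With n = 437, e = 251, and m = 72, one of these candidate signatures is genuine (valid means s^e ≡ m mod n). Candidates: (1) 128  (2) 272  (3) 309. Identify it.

1

Candidate 1: Squares mod 437: 128^1≡128, 128^2≡215, 128^4≡340, 128^8≡232, 128^16≡73, 128^32≡85, 128^64≡233, 128^128≡101; 251 = 128 + 64 + 32 + 16 + 8 + 2 + 1, so 128^251 ≡ 101·233·85·73·232·215·128 ≡ 72 (mod 437)
  → matches m = 72
Candidate 2: Squares mod 437: 272^1≡272, 272^2≡131, 272^4≡118, 272^8≡377, 272^16≡104, 272^32≡328, 272^64≡82, 272^128≡169; 251 = 128 + 64 + 32 + 16 + 8 + 2 + 1, so 272^251 ≡ 169·82·328·104·377·131·272 ≡ 263 (mod 437)
Candidate 3: Squares mod 437: 309^1≡309, 309^2≡215, 309^4≡340, 309^8≡232, 309^16≡73, 309^32≡85, 309^64≡233, 309^128≡101; 251 = 128 + 64 + 32 + 16 + 8 + 2 + 1, so 309^251 ≡ 101·233·85·73·232·215·309 ≡ 365 (mod 437)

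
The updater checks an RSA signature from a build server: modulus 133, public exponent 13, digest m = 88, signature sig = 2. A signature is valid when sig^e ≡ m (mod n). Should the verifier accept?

Squares mod 133: sig^1≡2, sig^2≡4, sig^4≡16, sig^8≡123
13 = 8 + 4 + 1, so sig^13 ≡ 123·16·2 ≡ 79 (mod 133)
79 ≠ 88, so verification fails.

reject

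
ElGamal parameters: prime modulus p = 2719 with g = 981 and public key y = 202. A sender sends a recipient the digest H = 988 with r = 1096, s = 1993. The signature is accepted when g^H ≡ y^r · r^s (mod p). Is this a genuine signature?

Left side g^H mod p:
981^2 = 962361 ≡ 2554
981^4 ≡ 2554^2 = 6522916 ≡ 35
981^8 ≡ 35^2 = 1225
981^16 ≡ 1225^2 = 1500625 ≡ 2456
981^32 ≡ 2456^2 = 6031936 ≡ 1194
981^64 ≡ 1194^2 = 1425636 ≡ 880
981^128 ≡ 880^2 = 774400 ≡ 2204
981^256 ≡ 2204^2 = 4857616 ≡ 1482
981^512 ≡ 1482^2 = 2196324 ≡ 2091
988 = 512 + 256 + 128 + 64 + 16 + 8 + 4, so 981^988 ≡ 2091·1482·2204·880·2456·1225·35 ≡ 2013 (mod 2719)
Right side y^r · r^s mod p:
202^2 = 40804 ≡ 19
202^4 ≡ 19^2 = 361
202^8 ≡ 361^2 = 130321 ≡ 2528
202^16 ≡ 2528^2 = 6390784 ≡ 1134
202^32 ≡ 1134^2 = 1285956 ≡ 2588
202^64 ≡ 2588^2 = 6697744 ≡ 847
202^128 ≡ 847^2 = 717409 ≡ 2312
202^256 ≡ 2312^2 = 5345344 ≡ 2509
202^512 ≡ 2509^2 = 6295081 ≡ 596
202^1024 ≡ 596^2 = 355216 ≡ 1746
1096 = 1024 + 64 + 8, so 202^1096 ≡ 1746·847·2528 ≡ 673 (mod 2719)
1096^2 = 1201216 ≡ 2137
1096^4 ≡ 2137^2 = 4566769 ≡ 1568
1096^8 ≡ 1568^2 = 2458624 ≡ 648
1096^16 ≡ 648^2 = 419904 ≡ 1178
1096^32 ≡ 1178^2 = 1387684 ≡ 994
1096^64 ≡ 994^2 = 988036 ≡ 1039
1096^128 ≡ 1039^2 = 1079521 ≡ 78
1096^256 ≡ 78^2 = 6084 ≡ 646
1096^512 ≡ 646^2 = 417316 ≡ 1309
1096^1024 ≡ 1309^2 = 1713481 ≡ 511
1993 = 1024 + 512 + 256 + 128 + 64 + 8 + 1, so 1096^1993 ≡ 511·1309·646·78·1039·648·1096 ≡ 12 (mod 2719)
673·12 = 8076 ≡ 2638 (mod 2719)
2013 ≠ 2638, so verification fails.

forged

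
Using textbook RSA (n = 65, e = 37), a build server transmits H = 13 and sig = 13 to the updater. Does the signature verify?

verifies

sig^2 ≡ 13^2 = 169 ≡ 39
sig^4 ≡ 39^2 = 1521 ≡ 26
sig^8 ≡ 26^2 = 676 ≡ 26
sig^16 ≡ 26^2 = 676 ≡ 26
sig^32 ≡ 26^2 = 676 ≡ 26
37 = 32 + 4 + 1, so sig^37 ≡ 26·26·13 ≡ 13 (mod 65)
13 = H, so the signature checks out.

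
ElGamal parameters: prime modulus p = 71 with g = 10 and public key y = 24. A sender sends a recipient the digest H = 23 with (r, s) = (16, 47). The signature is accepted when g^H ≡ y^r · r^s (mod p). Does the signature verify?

Left side g^H mod p:
10^2 = 100 ≡ 29
10^4 ≡ 29^2 = 841 ≡ 60
10^8 ≡ 60^2 = 3600 ≡ 50
10^16 ≡ 50^2 = 2500 ≡ 15
23 = 16 + 4 + 2 + 1, so 10^23 ≡ 15·60·29·10 ≡ 4 (mod 71)
Right side y^r · r^s mod p:
24^2 = 576 ≡ 8
24^4 ≡ 8^2 = 64
24^8 ≡ 64^2 = 4096 ≡ 49
24^16 ≡ 49^2 = 2401 ≡ 58
16^2 = 256 ≡ 43
16^4 ≡ 43^2 = 1849 ≡ 3
16^8 ≡ 3^2 = 9
16^16 ≡ 9^2 = 81 ≡ 10
16^32 ≡ 10^2 = 100 ≡ 29
47 = 32 + 8 + 4 + 2 + 1, so 16^47 ≡ 29·9·3·43·16 ≡ 27 (mod 71)
58·27 = 1566 ≡ 4 (mod 71)
4 ≡ 4 (mod 71), so the signature is genuine.

verifies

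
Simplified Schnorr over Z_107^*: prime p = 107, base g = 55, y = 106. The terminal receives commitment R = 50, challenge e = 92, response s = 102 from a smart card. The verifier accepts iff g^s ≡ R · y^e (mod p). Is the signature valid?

invalid

g^s mod p:
Squares mod 107: 55^1≡55, 55^2≡29, 55^4≡92, 55^8≡11, 55^16≡14, 55^32≡89, 55^64≡3
102 = 64 + 32 + 4 + 2, so 55^102 ≡ 3·89·92·29 ≡ 57 (mod 107)
R · y^e mod p:
Squares mod 107: 106^1≡106, 106^2≡1, 106^4≡1, 106^8≡1, 106^16≡1, 106^32≡1, 106^64≡1
92 = 64 + 16 + 8 + 4, so 106^92 ≡ 1·1·1·1 ≡ 1 (mod 107)
50·1 = 50 ≡ 50 (mod 107)
57 ≠ 50; the check fails.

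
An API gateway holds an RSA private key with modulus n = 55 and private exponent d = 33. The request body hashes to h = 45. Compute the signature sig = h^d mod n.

Squares mod 55: h^1≡45, h^2≡45, h^4≡45, h^8≡45, h^16≡45, h^32≡45
33 = 32 + 1, so h^33 ≡ 45·45 ≡ 45 (mod 55)

45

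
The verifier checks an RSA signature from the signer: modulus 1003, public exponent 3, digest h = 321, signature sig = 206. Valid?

no

sig^2 ≡ 206^2 = 42436 ≡ 310
3 = 2 + 1, so sig^3 ≡ 310·206 ≡ 671 (mod 1003)
671 ≠ 321, so verification fails.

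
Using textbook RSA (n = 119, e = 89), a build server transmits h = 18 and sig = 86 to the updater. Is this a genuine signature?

sig^2 ≡ 86^2 = 7396 ≡ 18
sig^4 ≡ 18^2 = 324 ≡ 86
sig^8 ≡ 86^2 = 7396 ≡ 18
sig^16 ≡ 18^2 = 324 ≡ 86
sig^32 ≡ 86^2 = 7396 ≡ 18
sig^64 ≡ 18^2 = 324 ≡ 86
89 = 64 + 16 + 8 + 1, so sig^89 ≡ 86·86·18·86 ≡ 18 (mod 119)
sig^89 mod 119 = 18 matches h.

genuine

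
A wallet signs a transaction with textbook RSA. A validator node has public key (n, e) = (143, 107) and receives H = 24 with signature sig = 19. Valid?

yes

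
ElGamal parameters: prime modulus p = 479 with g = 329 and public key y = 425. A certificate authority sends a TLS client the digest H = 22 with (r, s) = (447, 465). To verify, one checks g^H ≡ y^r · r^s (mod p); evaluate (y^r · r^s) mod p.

242

425^2 = 180625 ≡ 42
425^4 ≡ 42^2 = 1764 ≡ 327
425^8 ≡ 327^2 = 106929 ≡ 112
425^16 ≡ 112^2 = 12544 ≡ 90
425^32 ≡ 90^2 = 8100 ≡ 436
425^64 ≡ 436^2 = 190096 ≡ 412
425^128 ≡ 412^2 = 169744 ≡ 178
425^256 ≡ 178^2 = 31684 ≡ 70
447 = 256 + 128 + 32 + 16 + 8 + 4 + 2 + 1, so 425^447 ≡ 70·178·436·90·112·327·42·425 ≡ 380 (mod 479)
447^2 = 199809 ≡ 66
447^4 ≡ 66^2 = 4356 ≡ 45
447^8 ≡ 45^2 = 2025 ≡ 109
447^16 ≡ 109^2 = 11881 ≡ 385
447^32 ≡ 385^2 = 148225 ≡ 214
447^64 ≡ 214^2 = 45796 ≡ 291
447^128 ≡ 291^2 = 84681 ≡ 377
447^256 ≡ 377^2 = 142129 ≡ 345
465 = 256 + 128 + 64 + 16 + 1, so 447^465 ≡ 345·377·291·385·447 ≡ 104 (mod 479)
y^r · r^s ≡ 380·104 = 39520 ≡ 242 (mod 479)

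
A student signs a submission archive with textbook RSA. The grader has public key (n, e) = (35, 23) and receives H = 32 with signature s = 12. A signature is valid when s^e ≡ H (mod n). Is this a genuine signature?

forged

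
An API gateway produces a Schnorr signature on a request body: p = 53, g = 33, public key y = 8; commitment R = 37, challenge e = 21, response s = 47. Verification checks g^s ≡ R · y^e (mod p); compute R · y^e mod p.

39

8^2 = 64 ≡ 11
8^4 ≡ 11^2 = 121 ≡ 15
8^8 ≡ 15^2 = 225 ≡ 13
8^16 ≡ 13^2 = 169 ≡ 10
21 = 16 + 4 + 1, so 8^21 ≡ 10·15·8 ≡ 34 (mod 53)
R · y^e ≡ 37·34 = 1258 ≡ 39 (mod 53)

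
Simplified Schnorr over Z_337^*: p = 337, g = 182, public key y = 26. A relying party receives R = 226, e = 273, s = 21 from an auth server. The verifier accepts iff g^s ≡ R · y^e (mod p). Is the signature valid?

g^s mod p:
Squares mod 337: 182^1≡182, 182^2≡98, 182^4≡168, 182^8≡253, 182^16≡316
21 = 16 + 4 + 1, so 182^21 ≡ 316·168·182 ≡ 226 (mod 337)
R · y^e mod p:
Squares mod 337: 26^1≡26, 26^2≡2, 26^4≡4, 26^8≡16, 26^16≡256, 26^32≡158, 26^64≡26, 26^128≡2, 26^256≡4
273 = 256 + 16 + 1, so 26^273 ≡ 4·256·26 ≡ 1 (mod 337)
226·1 = 226 ≡ 226 (mod 337)
226 ≡ 226 (mod 337); signature holds.

valid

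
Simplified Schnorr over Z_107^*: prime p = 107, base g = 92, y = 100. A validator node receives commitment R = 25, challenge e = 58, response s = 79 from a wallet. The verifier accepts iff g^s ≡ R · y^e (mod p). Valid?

no

g^s mod p:
Squares mod 107: 92^1≡92, 92^2≡11, 92^4≡14, 92^8≡89, 92^16≡3, 92^32≡9, 92^64≡81
79 = 64 + 8 + 4 + 2 + 1, so 92^79 ≡ 81·89·14·11·92 ≡ 48 (mod 107)
R · y^e mod p:
Squares mod 107: 100^1≡100, 100^2≡49, 100^4≡47, 100^8≡69, 100^16≡53, 100^32≡27
58 = 32 + 16 + 8 + 2, so 100^58 ≡ 27·53·69·49 ≡ 99 (mod 107)
25·99 = 2475 ≡ 14 (mod 107)
48 ≠ 14; the check fails.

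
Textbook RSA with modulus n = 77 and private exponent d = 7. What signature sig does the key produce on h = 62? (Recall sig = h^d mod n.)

6

h^2 ≡ 62^2 = 3844 ≡ 71
h^4 ≡ 71^2 = 5041 ≡ 36
7 = 4 + 2 + 1, so h^7 ≡ 36·71·62 ≡ 6 (mod 77)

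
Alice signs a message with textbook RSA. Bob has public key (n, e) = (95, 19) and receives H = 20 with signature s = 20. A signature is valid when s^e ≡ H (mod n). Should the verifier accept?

s^2 ≡ 20^2 = 400 ≡ 20
s^4 ≡ 20^2 = 400 ≡ 20
s^8 ≡ 20^2 = 400 ≡ 20
s^16 ≡ 20^2 = 400 ≡ 20
19 = 16 + 2 + 1, so s^19 ≡ 20·20·20 ≡ 20 (mod 95)
Since 20 equals the digest 20, verification succeeds.

accept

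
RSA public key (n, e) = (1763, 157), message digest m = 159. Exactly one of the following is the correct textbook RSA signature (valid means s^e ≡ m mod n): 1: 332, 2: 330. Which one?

Candidate 1: Squares mod 1763: 332^1≡332, 332^2≡918, 332^4≡10, 332^8≡100, 332^16≡1185, 332^32≡877, 332^64≡461, 332^128≡961; 157 = 128 + 16 + 8 + 4 + 1, so 332^157 ≡ 961·1185·100·10·332 ≡ 640 (mod 1763)
Candidate 2: Squares mod 1763: 330^1≡330, 330^2≡1357, 330^4≡877, 330^8≡461, 330^16≡961, 330^32≡1472, 330^64≡57, 330^128≡1486; 157 = 128 + 16 + 8 + 4 + 1, so 330^157 ≡ 1486·961·461·877·330 ≡ 159 (mod 1763)
  → matches m = 159

2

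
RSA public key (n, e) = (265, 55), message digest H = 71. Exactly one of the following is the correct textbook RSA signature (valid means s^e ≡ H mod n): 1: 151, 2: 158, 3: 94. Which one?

1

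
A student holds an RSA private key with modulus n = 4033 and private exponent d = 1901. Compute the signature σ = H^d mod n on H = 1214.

4021

H^2 ≡ 1214^2 = 1473796 ≡ 1751
H^4 ≡ 1751^2 = 3066001 ≡ 921
H^8 ≡ 921^2 = 848241 ≡ 1311
H^16 ≡ 1311^2 = 1718721 ≡ 663
H^32 ≡ 663^2 = 439569 ≡ 4005
H^64 ≡ 4005^2 = 16040025 ≡ 784
H^128 ≡ 784^2 = 614656 ≡ 1640
H^256 ≡ 1640^2 = 2689600 ≡ 3622
H^512 ≡ 3622^2 = 13118884 ≡ 3568
H^1024 ≡ 3568^2 = 12730624 ≡ 2476
1901 = 1024 + 512 + 256 + 64 + 32 + 8 + 4 + 1, so H^1901 ≡ 2476·3568·3622·784·4005·1311·921·1214 ≡ 4021 (mod 4033)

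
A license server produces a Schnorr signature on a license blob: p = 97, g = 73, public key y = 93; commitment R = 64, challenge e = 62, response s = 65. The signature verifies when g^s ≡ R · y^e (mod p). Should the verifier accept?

reject

g^s mod p:
Squares mod 97: 73^1≡73, 73^2≡91, 73^4≡36, 73^8≡35, 73^16≡61, 73^32≡35, 73^64≡61
65 = 64 + 1, so 73^65 ≡ 61·73 ≡ 88 (mod 97)
R · y^e mod p:
Squares mod 97: 93^1≡93, 93^2≡16, 93^4≡62, 93^8≡61, 93^16≡35, 93^32≡61
62 = 32 + 16 + 8 + 4 + 2, so 93^62 ≡ 61·35·61·62·16 ≡ 81 (mod 97)
64·81 = 5184 ≡ 43 (mod 97)
88 ≠ 43; the check fails.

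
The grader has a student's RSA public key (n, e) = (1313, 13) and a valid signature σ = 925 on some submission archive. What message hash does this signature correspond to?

1107

Squares mod 1313: σ^1≡925, σ^2≡862, σ^4≡1199, σ^8≡1179
13 = 8 + 4 + 1, so σ^13 ≡ 1179·1199·925 ≡ 1107 (mod 1313)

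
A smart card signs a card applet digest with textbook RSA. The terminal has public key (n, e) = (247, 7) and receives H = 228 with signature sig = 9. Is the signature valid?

Squares mod 247: sig^1≡9, sig^2≡81, sig^4≡139
7 = 4 + 2 + 1, so sig^7 ≡ 139·81·9 ≡ 61 (mod 247)
61 ≠ 228, so verification fails.

invalid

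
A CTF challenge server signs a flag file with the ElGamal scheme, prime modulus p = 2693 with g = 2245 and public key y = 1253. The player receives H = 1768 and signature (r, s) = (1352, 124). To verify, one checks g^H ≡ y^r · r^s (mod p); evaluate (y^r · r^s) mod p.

1253^2 = 1570009 ≡ 2683
1253^4 ≡ 2683^2 = 7198489 ≡ 100
1253^8 ≡ 100^2 = 10000 ≡ 1921
1253^16 ≡ 1921^2 = 3690241 ≡ 831
1253^32 ≡ 831^2 = 690561 ≡ 1153
1253^64 ≡ 1153^2 = 1329409 ≡ 1760
1253^128 ≡ 1760^2 = 3097600 ≡ 650
1253^256 ≡ 650^2 = 422500 ≡ 2392
1253^512 ≡ 2392^2 = 5721664 ≡ 1732
1253^1024 ≡ 1732^2 = 2999824 ≡ 2515
1352 = 1024 + 256 + 64 + 8, so 1253^1352 ≡ 2515·2392·1760·1921 ≡ 1693 (mod 2693)
1352^2 = 1827904 ≡ 2050
1352^4 ≡ 2050^2 = 4202500 ≡ 1420
1352^8 ≡ 1420^2 = 2016400 ≡ 2036
1352^16 ≡ 2036^2 = 4145296 ≡ 769
1352^32 ≡ 769^2 = 591361 ≡ 1594
1352^64 ≡ 1594^2 = 2540836 ≡ 1337
124 = 64 + 32 + 16 + 8 + 4, so 1352^124 ≡ 1337·1594·769·2036·1420 ≡ 1879 (mod 2693)
y^r · r^s ≡ 1693·1879 = 3181147 ≡ 714 (mod 2693)

714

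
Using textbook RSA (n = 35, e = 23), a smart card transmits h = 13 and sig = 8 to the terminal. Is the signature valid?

invalid

Squares mod 35: sig^1≡8, sig^2≡29, sig^4≡1, sig^8≡1, sig^16≡1
23 = 16 + 4 + 2 + 1, so sig^23 ≡ 1·1·29·8 ≡ 22 (mod 35)
sig^23 mod 35 = 22, but h = 13.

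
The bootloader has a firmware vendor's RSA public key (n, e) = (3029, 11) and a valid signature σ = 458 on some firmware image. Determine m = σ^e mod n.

217

σ^2 ≡ 458^2 = 209764 ≡ 763
σ^4 ≡ 763^2 = 582169 ≡ 601
σ^8 ≡ 601^2 = 361201 ≡ 750
11 = 8 + 2 + 1, so σ^11 ≡ 750·763·458 ≡ 217 (mod 3029)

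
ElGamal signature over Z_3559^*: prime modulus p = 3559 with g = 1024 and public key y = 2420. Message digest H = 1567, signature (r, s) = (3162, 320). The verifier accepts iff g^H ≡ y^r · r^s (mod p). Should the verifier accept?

Left side g^H mod p:
1024^2 = 1048576 ≡ 2230
1024^4 ≡ 2230^2 = 4972900 ≡ 977
1024^8 ≡ 977^2 = 954529 ≡ 717
1024^16 ≡ 717^2 = 514089 ≡ 1593
1024^32 ≡ 1593^2 = 2537649 ≡ 82
1024^64 ≡ 82^2 = 6724 ≡ 3165
1024^128 ≡ 3165^2 = 10017225 ≡ 2199
1024^256 ≡ 2199^2 = 4835601 ≡ 2479
1024^512 ≡ 2479^2 = 6145441 ≡ 2607
1024^1024 ≡ 2607^2 = 6796449 ≡ 2318
1567 = 1024 + 512 + 16 + 8 + 4 + 2 + 1, so 1024^1567 ≡ 2318·2607·1593·717·977·2230·1024 ≡ 2907 (mod 3559)
Right side y^r · r^s mod p:
2420^2 = 5856400 ≡ 1845
2420^4 ≡ 1845^2 = 3404025 ≡ 1621
2420^8 ≡ 1621^2 = 2627641 ≡ 1099
2420^16 ≡ 1099^2 = 1207801 ≡ 1300
2420^32 ≡ 1300^2 = 1690000 ≡ 3034
2420^64 ≡ 3034^2 = 9205156 ≡ 1582
2420^128 ≡ 1582^2 = 2502724 ≡ 747
2420^256 ≡ 747^2 = 558009 ≡ 2805
2420^512 ≡ 2805^2 = 7868025 ≡ 2635
2420^1024 ≡ 2635^2 = 6943225 ≡ 3175
2420^2048 ≡ 3175^2 = 10080625 ≡ 1537
3162 = 2048 + 1024 + 64 + 16 + 8 + 2, so 2420^3162 ≡ 1537·3175·1582·1300·1099·1845 ≡ 1449 (mod 3559)
3162^2 = 9998244 ≡ 1013
3162^4 ≡ 1013^2 = 1026169 ≡ 1177
3162^8 ≡ 1177^2 = 1385329 ≡ 878
3162^16 ≡ 878^2 = 770884 ≡ 2140
3162^32 ≡ 2140^2 = 4579600 ≡ 2726
3162^64 ≡ 2726^2 = 7431076 ≡ 3443
3162^128 ≡ 3443^2 = 11854249 ≡ 2779
3162^256 ≡ 2779^2 = 7722841 ≡ 3370
320 = 256 + 64, so 3162^320 ≡ 3370·3443 ≡ 570 (mod 3559)
1449·570 = 825930 ≡ 242 (mod 3559)
2907 ≠ 242, so verification fails.

reject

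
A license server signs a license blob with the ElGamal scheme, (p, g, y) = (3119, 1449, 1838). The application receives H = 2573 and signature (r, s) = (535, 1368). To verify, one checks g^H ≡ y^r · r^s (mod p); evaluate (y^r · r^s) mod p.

1838^2 = 3378244 ≡ 367
1838^4 ≡ 367^2 = 134689 ≡ 572
1838^8 ≡ 572^2 = 327184 ≡ 2808
1838^16 ≡ 2808^2 = 7884864 ≡ 32
1838^32 ≡ 32^2 = 1024
1838^64 ≡ 1024^2 = 1048576 ≡ 592
1838^128 ≡ 592^2 = 350464 ≡ 1136
1838^256 ≡ 1136^2 = 1290496 ≡ 2349
1838^512 ≡ 2349^2 = 5517801 ≡ 290
535 = 512 + 16 + 4 + 2 + 1, so 1838^535 ≡ 290·32·572·367·1838 ≡ 2981 (mod 3119)
535^2 = 286225 ≡ 2396
535^4 ≡ 2396^2 = 5740816 ≡ 1856
535^8 ≡ 1856^2 = 3444736 ≡ 1360
535^16 ≡ 1360^2 = 1849600 ≡ 33
535^32 ≡ 33^2 = 1089
535^64 ≡ 1089^2 = 1185921 ≡ 701
535^128 ≡ 701^2 = 491401 ≡ 1718
535^256 ≡ 1718^2 = 2951524 ≡ 950
535^512 ≡ 950^2 = 902500 ≡ 1109
535^1024 ≡ 1109^2 = 1229881 ≡ 995
1368 = 1024 + 256 + 64 + 16 + 8, so 535^1368 ≡ 995·950·701·33·1360 ≡ 2281 (mod 3119)
y^r · r^s ≡ 2981·2281 = 6799661 ≡ 241 (mod 3119)

241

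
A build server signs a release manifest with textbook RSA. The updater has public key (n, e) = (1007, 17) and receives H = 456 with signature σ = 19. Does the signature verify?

Squares mod 1007: σ^1≡19, σ^2≡361, σ^4≡418, σ^8≡513, σ^16≡342
17 = 16 + 1, so σ^17 ≡ 342·19 ≡ 456 (mod 1007)
Since 456 equals the digest 456, verification succeeds.

verifies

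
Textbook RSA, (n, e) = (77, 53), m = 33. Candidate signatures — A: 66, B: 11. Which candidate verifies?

Candidate A: 66^2 = 4356 ≡ 44; 66^4 ≡ 44^2 = 1936 ≡ 11; 66^8 ≡ 11^2 = 121 ≡ 44; 66^16 ≡ 44^2 = 1936 ≡ 11; 66^32 ≡ 11^2 = 121 ≡ 44; 53 = 32 + 16 + 4 + 1, so 66^53 ≡ 44·11·11·66 ≡ 33 (mod 77)
  → matches m = 33
Candidate B: 11^2 = 121 ≡ 44; 11^4 ≡ 44^2 = 1936 ≡ 11; 11^8 ≡ 11^2 = 121 ≡ 44; 11^16 ≡ 44^2 = 1936 ≡ 11; 11^32 ≡ 11^2 = 121 ≡ 44; 53 = 32 + 16 + 4 + 1, so 11^53 ≡ 44·11·11·11 ≡ 44 (mod 77)

A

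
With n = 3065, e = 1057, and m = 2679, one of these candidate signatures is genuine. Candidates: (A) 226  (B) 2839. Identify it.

B

Candidate A: 226^1057 mod 3065 = 386
Candidate B: 2839^1057 mod 3065 = 2679
  → matches m = 2679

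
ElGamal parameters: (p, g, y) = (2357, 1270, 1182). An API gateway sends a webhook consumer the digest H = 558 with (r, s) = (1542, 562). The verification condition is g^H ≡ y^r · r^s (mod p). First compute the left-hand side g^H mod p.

1420

1270^2 = 1612900 ≡ 712
1270^4 ≡ 712^2 = 506944 ≡ 189
1270^8 ≡ 189^2 = 35721 ≡ 366
1270^16 ≡ 366^2 = 133956 ≡ 1964
1270^32 ≡ 1964^2 = 3857296 ≡ 1244
1270^64 ≡ 1244^2 = 1547536 ≡ 1344
1270^128 ≡ 1344^2 = 1806336 ≡ 874
1270^256 ≡ 874^2 = 763876 ≡ 208
1270^512 ≡ 208^2 = 43264 ≡ 838
558 = 512 + 32 + 8 + 4 + 2, so 1270^558 ≡ 838·1244·366·189·712 ≡ 1420 (mod 2357)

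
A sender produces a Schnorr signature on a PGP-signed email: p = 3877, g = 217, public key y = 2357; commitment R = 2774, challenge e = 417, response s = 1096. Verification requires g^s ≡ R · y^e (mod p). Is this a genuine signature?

g^s mod p:
217^1096 mod 3877 = 1483
R · y^e mod p:
2357^417 mod 3877 = 902
2774·902 = 2502148 ≡ 1483 (mod 3877)
1483 ≡ 1483 (mod 3877); signature holds.

genuine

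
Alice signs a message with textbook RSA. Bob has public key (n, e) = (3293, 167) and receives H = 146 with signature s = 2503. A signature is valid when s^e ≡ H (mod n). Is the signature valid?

valid

s^167 mod 3293 = 146
Since 146 equals the digest 146, verification succeeds.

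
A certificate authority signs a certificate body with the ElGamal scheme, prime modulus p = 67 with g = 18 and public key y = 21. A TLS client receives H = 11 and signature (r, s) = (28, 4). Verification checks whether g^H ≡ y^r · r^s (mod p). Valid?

no

Left side g^H mod p:
18^11 mod 67 = 38
Right side y^r · r^s mod p:
21^28 mod 67 = 26
28^4 mod 67 = 65
26·65 = 1690 ≡ 15 (mod 67)
38 ≠ 15, so verification fails.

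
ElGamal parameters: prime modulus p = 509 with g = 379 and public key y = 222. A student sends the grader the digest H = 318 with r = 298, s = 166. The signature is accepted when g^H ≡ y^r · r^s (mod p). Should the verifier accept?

accept

Left side g^H mod p:
Squares mod 509: 379^1≡379, 379^2≡103, 379^4≡429, 379^8≡292, 379^16≡261, 379^32≡424, 379^64≡99, 379^128≡130, 379^256≡103
318 = 256 + 32 + 16 + 8 + 4 + 2, so 379^318 ≡ 103·424·261·292·429·103 ≡ 99 (mod 509)
Right side y^r · r^s mod p:
Squares mod 509: 222^1≡222, 222^2≡420, 222^4≡286, 222^8≡356, 222^16≡504, 222^32≡25, 222^64≡116, 222^128≡222, 222^256≡420
298 = 256 + 32 + 8 + 2, so 222^298 ≡ 420·25·356·420 ≡ 400 (mod 509)
Squares mod 509: 298^1≡298, 298^2≡238, 298^4≡145, 298^8≡156, 298^16≡413, 298^32≡54, 298^64≡371, 298^128≡211
166 = 128 + 32 + 4 + 2, so 298^166 ≡ 211·54·145·238 ≡ 368 (mod 509)
400·368 = 147200 ≡ 99 (mod 509)
99 ≡ 99 (mod 509), so the signature is genuine.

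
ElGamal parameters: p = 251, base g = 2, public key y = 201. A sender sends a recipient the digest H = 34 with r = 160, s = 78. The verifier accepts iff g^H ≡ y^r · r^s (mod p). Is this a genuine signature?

Left side g^H mod p:
2^34 mod 251 = 241
Right side y^r · r^s mod p:
201^160 mod 251 = 149
160^78 mod 251 = 69
149·69 = 10281 ≡ 241 (mod 251)
241 ≡ 241 (mod 251), so the signature is genuine.

genuine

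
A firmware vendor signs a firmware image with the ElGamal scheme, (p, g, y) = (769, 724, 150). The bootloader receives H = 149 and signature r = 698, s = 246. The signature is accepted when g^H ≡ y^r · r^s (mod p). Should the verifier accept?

reject

Left side g^H mod p:
724^2 = 524176 ≡ 487
724^4 ≡ 487^2 = 237169 ≡ 317
724^8 ≡ 317^2 = 100489 ≡ 519
724^16 ≡ 519^2 = 269361 ≡ 211
724^32 ≡ 211^2 = 44521 ≡ 688
724^64 ≡ 688^2 = 473344 ≡ 409
724^128 ≡ 409^2 = 167281 ≡ 408
149 = 128 + 16 + 4 + 1, so 724^149 ≡ 408·211·317·724 ≡ 2 (mod 769)
Right side y^r · r^s mod p:
150^2 = 22500 ≡ 199
150^4 ≡ 199^2 = 39601 ≡ 382
150^8 ≡ 382^2 = 145924 ≡ 583
150^16 ≡ 583^2 = 339889 ≡ 760
150^32 ≡ 760^2 = 577600 ≡ 81
150^64 ≡ 81^2 = 6561 ≡ 409
150^128 ≡ 409^2 = 167281 ≡ 408
150^256 ≡ 408^2 = 166464 ≡ 360
150^512 ≡ 360^2 = 129600 ≡ 408
698 = 512 + 128 + 32 + 16 + 8 + 2, so 150^698 ≡ 408·408·81·760·583·199 ≡ 759 (mod 769)
698^2 = 487204 ≡ 427
698^4 ≡ 427^2 = 182329 ≡ 76
698^8 ≡ 76^2 = 5776 ≡ 393
698^16 ≡ 393^2 = 154449 ≡ 649
698^32 ≡ 649^2 = 421201 ≡ 558
698^64 ≡ 558^2 = 311364 ≡ 688
698^128 ≡ 688^2 = 473344 ≡ 409
246 = 128 + 64 + 32 + 16 + 4 + 2, so 698^246 ≡ 409·688·558·649·76·427 ≡ 553 (mod 769)
759·553 = 419727 ≡ 622 (mod 769)
2 ≠ 622, so verification fails.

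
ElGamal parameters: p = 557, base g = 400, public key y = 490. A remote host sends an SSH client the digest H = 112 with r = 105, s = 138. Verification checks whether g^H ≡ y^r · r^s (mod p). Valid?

no

Left side g^H mod p:
400^2 = 160000 ≡ 141
400^4 ≡ 141^2 = 19881 ≡ 386
400^8 ≡ 386^2 = 148996 ≡ 277
400^16 ≡ 277^2 = 76729 ≡ 420
400^32 ≡ 420^2 = 176400 ≡ 388
400^64 ≡ 388^2 = 150544 ≡ 154
112 = 64 + 32 + 16, so 400^112 ≡ 154·388·420 ≡ 205 (mod 557)
Right side y^r · r^s mod p:
490^2 = 240100 ≡ 33
490^4 ≡ 33^2 = 1089 ≡ 532
490^8 ≡ 532^2 = 283024 ≡ 68
490^16 ≡ 68^2 = 4624 ≡ 168
490^32 ≡ 168^2 = 28224 ≡ 374
490^64 ≡ 374^2 = 139876 ≡ 69
105 = 64 + 32 + 8 + 1, so 490^105 ≡ 69·374·68·490 ≡ 538 (mod 557)
105^2 = 11025 ≡ 442
105^4 ≡ 442^2 = 195364 ≡ 414
105^8 ≡ 414^2 = 171396 ≡ 397
105^16 ≡ 397^2 = 157609 ≡ 535
105^32 ≡ 535^2 = 286225 ≡ 484
105^64 ≡ 484^2 = 234256 ≡ 316
105^128 ≡ 316^2 = 99856 ≡ 153
138 = 128 + 8 + 2, so 105^138 ≡ 153·397·442 ≡ 122 (mod 557)
538·122 = 65636 ≡ 467 (mod 557)
205 ≠ 467, so verification fails.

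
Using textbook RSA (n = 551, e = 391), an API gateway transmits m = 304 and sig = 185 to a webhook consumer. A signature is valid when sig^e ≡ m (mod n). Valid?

sig^2 ≡ 185^2 = 34225 ≡ 63
sig^4 ≡ 63^2 = 3969 ≡ 112
sig^8 ≡ 112^2 = 12544 ≡ 422
sig^16 ≡ 422^2 = 178084 ≡ 111
sig^32 ≡ 111^2 = 12321 ≡ 199
sig^64 ≡ 199^2 = 39601 ≡ 480
sig^128 ≡ 480^2 = 230400 ≡ 82
sig^256 ≡ 82^2 = 6724 ≡ 112
391 = 256 + 128 + 4 + 2 + 1, so sig^391 ≡ 112·82·112·63·185 ≡ 211 (mod 551)
sig^391 mod 551 = 211, but m = 304.

no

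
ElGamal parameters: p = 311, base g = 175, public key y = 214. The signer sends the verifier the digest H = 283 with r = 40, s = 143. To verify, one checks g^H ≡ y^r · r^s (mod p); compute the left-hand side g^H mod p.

Squares mod 311: 175^1≡175, 175^2≡147, 175^4≡150, 175^8≡108, 175^16≡157, 175^32≡80, 175^64≡180, 175^128≡56, 175^256≡26
283 = 256 + 16 + 8 + 2 + 1, so 175^283 ≡ 26·157·108·147·175 ≡ 56 (mod 311)

56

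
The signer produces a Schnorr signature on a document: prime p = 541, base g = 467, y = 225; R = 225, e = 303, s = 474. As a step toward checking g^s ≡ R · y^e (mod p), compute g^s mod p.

467^2 = 218089 ≡ 66
467^4 ≡ 66^2 = 4356 ≡ 28
467^8 ≡ 28^2 = 784 ≡ 243
467^16 ≡ 243^2 = 59049 ≡ 80
467^32 ≡ 80^2 = 6400 ≡ 449
467^64 ≡ 449^2 = 201601 ≡ 349
467^128 ≡ 349^2 = 121801 ≡ 76
467^256 ≡ 76^2 = 5776 ≡ 366
474 = 256 + 128 + 64 + 16 + 8 + 2, so 467^474 ≡ 366·76·349·80·243·66 ≡ 352 (mod 541)

352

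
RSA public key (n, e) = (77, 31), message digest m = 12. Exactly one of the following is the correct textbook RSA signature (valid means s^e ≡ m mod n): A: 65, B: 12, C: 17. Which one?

B

Candidate A: Squares mod 77: 65^1≡65, 65^2≡67, 65^4≡23, 65^8≡67, 65^16≡23; 31 = 16 + 8 + 4 + 2 + 1, so 65^31 ≡ 23·67·23·67·65 ≡ 65 (mod 77)
Candidate B: Squares mod 77: 12^1≡12, 12^2≡67, 12^4≡23, 12^8≡67, 12^16≡23; 31 = 16 + 8 + 4 + 2 + 1, so 12^31 ≡ 23·67·23·67·12 ≡ 12 (mod 77)
  → matches m = 12
Candidate C: Squares mod 77: 17^1≡17, 17^2≡58, 17^4≡53, 17^8≡37, 17^16≡60; 31 = 16 + 8 + 4 + 2 + 1, so 17^31 ≡ 60·37·53·58·17 ≡ 17 (mod 77)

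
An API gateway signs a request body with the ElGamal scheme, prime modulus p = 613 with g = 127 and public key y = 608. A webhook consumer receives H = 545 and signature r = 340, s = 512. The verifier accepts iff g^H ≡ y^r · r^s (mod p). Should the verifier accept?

reject

Left side g^H mod p:
Squares mod 613: 127^1≡127, 127^2≡191, 127^4≡314, 127^8≡516, 127^16≡214, 127^32≡434, 127^64≡165, 127^128≡253, 127^256≡257, 127^512≡458
545 = 512 + 32 + 1, so 127^545 ≡ 458·434·127 ≡ 91 (mod 613)
Right side y^r · r^s mod p:
Squares mod 613: 608^1≡608, 608^2≡25, 608^4≡12, 608^8≡144, 608^16≡507, 608^32≡202, 608^64≡346, 608^128≡181, 608^256≡272
340 = 256 + 64 + 16 + 4, so 608^340 ≡ 272·346·507·12 ≡ 467 (mod 613)
Squares mod 613: 340^1≡340, 340^2≡356, 340^4≡458, 340^8≡118, 340^16≡438, 340^32≡588, 340^64≡12, 340^128≡144, 340^256≡507, 340^512≡202
340^512 ≡ 202 (mod 613)
467·202 = 94334 ≡ 545 (mod 613)
91 ≠ 545, so verification fails.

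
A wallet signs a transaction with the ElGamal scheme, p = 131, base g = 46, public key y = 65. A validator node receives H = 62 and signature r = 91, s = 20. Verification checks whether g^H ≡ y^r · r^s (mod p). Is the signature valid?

invalid

Left side g^H mod p:
Squares mod 131: 46^1≡46, 46^2≡20, 46^4≡7, 46^8≡49, 46^16≡43, 46^32≡15
62 = 32 + 16 + 8 + 4 + 2, so 46^62 ≡ 15·43·49·7·20 ≡ 44 (mod 131)
Right side y^r · r^s mod p:
Squares mod 131: 65^1≡65, 65^2≡33, 65^4≡41, 65^8≡109, 65^16≡91, 65^32≡28, 65^64≡129
91 = 64 + 16 + 8 + 2 + 1, so 65^91 ≡ 129·91·109·33·65 ≡ 89 (mod 131)
Squares mod 131: 91^1≡91, 91^2≡28, 91^4≡129, 91^8≡4, 91^16≡16
20 = 16 + 4, so 91^20 ≡ 16·129 ≡ 99 (mod 131)
89·99 = 8811 ≡ 34 (mod 131)
44 ≠ 34, so verification fails.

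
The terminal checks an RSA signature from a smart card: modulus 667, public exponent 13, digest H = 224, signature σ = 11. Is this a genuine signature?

genuine

σ^2 ≡ 11^2 = 121
σ^4 ≡ 121^2 = 14641 ≡ 634
σ^8 ≡ 634^2 = 401956 ≡ 422
13 = 8 + 4 + 1, so σ^13 ≡ 422·634·11 ≡ 224 (mod 667)
Since 224 equals the digest 224, verification succeeds.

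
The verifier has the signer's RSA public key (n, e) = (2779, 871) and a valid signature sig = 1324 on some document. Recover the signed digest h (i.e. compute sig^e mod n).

624

sig^871 mod 2779 = 624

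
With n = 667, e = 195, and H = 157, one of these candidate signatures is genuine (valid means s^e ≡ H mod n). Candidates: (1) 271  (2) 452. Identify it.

2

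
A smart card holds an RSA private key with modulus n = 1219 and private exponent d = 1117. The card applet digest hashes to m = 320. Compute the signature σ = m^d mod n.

m^1117 mod 1219 = 1086

1086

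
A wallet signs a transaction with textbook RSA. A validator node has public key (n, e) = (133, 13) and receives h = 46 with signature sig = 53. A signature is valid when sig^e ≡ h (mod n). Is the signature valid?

sig^2 ≡ 53^2 = 2809 ≡ 16
sig^4 ≡ 16^2 = 256 ≡ 123
sig^8 ≡ 123^2 = 15129 ≡ 100
13 = 8 + 4 + 1, so sig^13 ≡ 100·123·53 ≡ 67 (mod 133)
The recovered value 67 does not match the digest 46.

invalid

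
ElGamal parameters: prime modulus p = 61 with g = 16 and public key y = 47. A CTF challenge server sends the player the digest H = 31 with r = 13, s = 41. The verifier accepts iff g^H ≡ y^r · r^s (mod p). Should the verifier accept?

Left side g^H mod p:
16^2 = 256 ≡ 12
16^4 ≡ 12^2 = 144 ≡ 22
16^8 ≡ 22^2 = 484 ≡ 57
16^16 ≡ 57^2 = 3249 ≡ 16
31 = 16 + 8 + 4 + 2 + 1, so 16^31 ≡ 16·57·22·12·16 ≡ 16 (mod 61)
Right side y^r · r^s mod p:
47^2 = 2209 ≡ 13
47^4 ≡ 13^2 = 169 ≡ 47
47^8 ≡ 47^2 = 2209 ≡ 13
13 = 8 + 4 + 1, so 47^13 ≡ 13·47·47 ≡ 47 (mod 61)
13^2 = 169 ≡ 47
13^4 ≡ 47^2 = 2209 ≡ 13
13^8 ≡ 13^2 = 169 ≡ 47
13^16 ≡ 47^2 = 2209 ≡ 13
13^32 ≡ 13^2 = 169 ≡ 47
41 = 32 + 8 + 1, so 13^41 ≡ 47·47·13 ≡ 47 (mod 61)
47·47 = 2209 ≡ 13 (mod 61)
16 ≠ 13, so verification fails.

reject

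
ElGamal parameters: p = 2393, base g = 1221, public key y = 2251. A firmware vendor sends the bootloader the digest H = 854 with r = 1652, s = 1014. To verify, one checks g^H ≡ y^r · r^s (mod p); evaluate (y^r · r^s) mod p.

1851

Squares mod 2393: 2251^1≡2251, 2251^2≡1020, 2251^4≡1838, 2251^8≡1721, 2251^16≡1700, 2251^32≡1649, 2251^64≡753, 2251^128≡2261, 2251^256≡673, 2251^512≡652, 2251^1024≡1543
1652 = 1024 + 512 + 64 + 32 + 16 + 4, so 2251^1652 ≡ 1543·652·753·1649·1700·1838 ≡ 1773 (mod 2393)
Squares mod 2393: 1652^1≡1652, 1652^2≡1084, 1652^4≡93, 1652^8≡1470, 1652^16≡21, 1652^32≡441, 1652^64≡648, 1652^128≡1129, 1652^256≡1565, 1652^512≡1186
1014 = 512 + 256 + 128 + 64 + 32 + 16 + 4 + 2, so 1652^1014 ≡ 1186·1565·1129·648·441·21·93·1084 ≡ 410 (mod 2393)
y^r · r^s ≡ 1773·410 = 726930 ≡ 1851 (mod 2393)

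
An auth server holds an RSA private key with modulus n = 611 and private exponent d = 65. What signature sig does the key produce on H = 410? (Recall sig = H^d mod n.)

H^2 ≡ 410^2 = 168100 ≡ 75
H^4 ≡ 75^2 = 5625 ≡ 126
H^8 ≡ 126^2 = 15876 ≡ 601
H^16 ≡ 601^2 = 361201 ≡ 100
H^32 ≡ 100^2 = 10000 ≡ 224
H^64 ≡ 224^2 = 50176 ≡ 74
65 = 64 + 1, so H^65 ≡ 74·410 ≡ 401 (mod 611)

401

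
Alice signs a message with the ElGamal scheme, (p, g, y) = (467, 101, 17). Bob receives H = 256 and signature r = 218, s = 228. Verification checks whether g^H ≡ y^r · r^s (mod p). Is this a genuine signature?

genuine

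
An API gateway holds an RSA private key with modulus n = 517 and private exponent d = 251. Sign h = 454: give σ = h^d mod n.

h^2 ≡ 454^2 = 206116 ≡ 350
h^4 ≡ 350^2 = 122500 ≡ 488
h^8 ≡ 488^2 = 238144 ≡ 324
h^16 ≡ 324^2 = 104976 ≡ 25
h^32 ≡ 25^2 = 625 ≡ 108
h^64 ≡ 108^2 = 11664 ≡ 290
h^128 ≡ 290^2 = 84100 ≡ 346
251 = 128 + 64 + 32 + 16 + 8 + 2 + 1, so h^251 ≡ 346·290·108·25·324·350·454 ≡ 179 (mod 517)

179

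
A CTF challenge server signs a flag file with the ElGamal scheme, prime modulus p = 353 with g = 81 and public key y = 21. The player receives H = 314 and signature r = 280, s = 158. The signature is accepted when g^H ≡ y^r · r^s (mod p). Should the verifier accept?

reject

Left side g^H mod p:
81^2 = 6561 ≡ 207
81^4 ≡ 207^2 = 42849 ≡ 136
81^8 ≡ 136^2 = 18496 ≡ 140
81^16 ≡ 140^2 = 19600 ≡ 185
81^32 ≡ 185^2 = 34225 ≡ 337
81^64 ≡ 337^2 = 113569 ≡ 256
81^128 ≡ 256^2 = 65536 ≡ 231
81^256 ≡ 231^2 = 53361 ≡ 58
314 = 256 + 32 + 16 + 8 + 2, so 81^314 ≡ 58·337·185·140·207 ≡ 88 (mod 353)
Right side y^r · r^s mod p:
21^2 = 441 ≡ 88
21^4 ≡ 88^2 = 7744 ≡ 331
21^8 ≡ 331^2 = 109561 ≡ 131
21^16 ≡ 131^2 = 17161 ≡ 217
21^32 ≡ 217^2 = 47089 ≡ 140
21^64 ≡ 140^2 = 19600 ≡ 185
21^128 ≡ 185^2 = 34225 ≡ 337
21^256 ≡ 337^2 = 113569 ≡ 256
280 = 256 + 16 + 8, so 21^280 ≡ 256·217·131 ≡ 217 (mod 353)
280^2 = 78400 ≡ 34
280^4 ≡ 34^2 = 1156 ≡ 97
280^8 ≡ 97^2 = 9409 ≡ 231
280^16 ≡ 231^2 = 53361 ≡ 58
280^32 ≡ 58^2 = 3364 ≡ 187
280^64 ≡ 187^2 = 34969 ≡ 22
280^128 ≡ 22^2 = 484 ≡ 131
158 = 128 + 16 + 8 + 4 + 2, so 280^158 ≡ 131·58·231·97·34 ≡ 191 (mod 353)
217·191 = 41447 ≡ 146 (mod 353)
88 ≠ 146, so verification fails.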